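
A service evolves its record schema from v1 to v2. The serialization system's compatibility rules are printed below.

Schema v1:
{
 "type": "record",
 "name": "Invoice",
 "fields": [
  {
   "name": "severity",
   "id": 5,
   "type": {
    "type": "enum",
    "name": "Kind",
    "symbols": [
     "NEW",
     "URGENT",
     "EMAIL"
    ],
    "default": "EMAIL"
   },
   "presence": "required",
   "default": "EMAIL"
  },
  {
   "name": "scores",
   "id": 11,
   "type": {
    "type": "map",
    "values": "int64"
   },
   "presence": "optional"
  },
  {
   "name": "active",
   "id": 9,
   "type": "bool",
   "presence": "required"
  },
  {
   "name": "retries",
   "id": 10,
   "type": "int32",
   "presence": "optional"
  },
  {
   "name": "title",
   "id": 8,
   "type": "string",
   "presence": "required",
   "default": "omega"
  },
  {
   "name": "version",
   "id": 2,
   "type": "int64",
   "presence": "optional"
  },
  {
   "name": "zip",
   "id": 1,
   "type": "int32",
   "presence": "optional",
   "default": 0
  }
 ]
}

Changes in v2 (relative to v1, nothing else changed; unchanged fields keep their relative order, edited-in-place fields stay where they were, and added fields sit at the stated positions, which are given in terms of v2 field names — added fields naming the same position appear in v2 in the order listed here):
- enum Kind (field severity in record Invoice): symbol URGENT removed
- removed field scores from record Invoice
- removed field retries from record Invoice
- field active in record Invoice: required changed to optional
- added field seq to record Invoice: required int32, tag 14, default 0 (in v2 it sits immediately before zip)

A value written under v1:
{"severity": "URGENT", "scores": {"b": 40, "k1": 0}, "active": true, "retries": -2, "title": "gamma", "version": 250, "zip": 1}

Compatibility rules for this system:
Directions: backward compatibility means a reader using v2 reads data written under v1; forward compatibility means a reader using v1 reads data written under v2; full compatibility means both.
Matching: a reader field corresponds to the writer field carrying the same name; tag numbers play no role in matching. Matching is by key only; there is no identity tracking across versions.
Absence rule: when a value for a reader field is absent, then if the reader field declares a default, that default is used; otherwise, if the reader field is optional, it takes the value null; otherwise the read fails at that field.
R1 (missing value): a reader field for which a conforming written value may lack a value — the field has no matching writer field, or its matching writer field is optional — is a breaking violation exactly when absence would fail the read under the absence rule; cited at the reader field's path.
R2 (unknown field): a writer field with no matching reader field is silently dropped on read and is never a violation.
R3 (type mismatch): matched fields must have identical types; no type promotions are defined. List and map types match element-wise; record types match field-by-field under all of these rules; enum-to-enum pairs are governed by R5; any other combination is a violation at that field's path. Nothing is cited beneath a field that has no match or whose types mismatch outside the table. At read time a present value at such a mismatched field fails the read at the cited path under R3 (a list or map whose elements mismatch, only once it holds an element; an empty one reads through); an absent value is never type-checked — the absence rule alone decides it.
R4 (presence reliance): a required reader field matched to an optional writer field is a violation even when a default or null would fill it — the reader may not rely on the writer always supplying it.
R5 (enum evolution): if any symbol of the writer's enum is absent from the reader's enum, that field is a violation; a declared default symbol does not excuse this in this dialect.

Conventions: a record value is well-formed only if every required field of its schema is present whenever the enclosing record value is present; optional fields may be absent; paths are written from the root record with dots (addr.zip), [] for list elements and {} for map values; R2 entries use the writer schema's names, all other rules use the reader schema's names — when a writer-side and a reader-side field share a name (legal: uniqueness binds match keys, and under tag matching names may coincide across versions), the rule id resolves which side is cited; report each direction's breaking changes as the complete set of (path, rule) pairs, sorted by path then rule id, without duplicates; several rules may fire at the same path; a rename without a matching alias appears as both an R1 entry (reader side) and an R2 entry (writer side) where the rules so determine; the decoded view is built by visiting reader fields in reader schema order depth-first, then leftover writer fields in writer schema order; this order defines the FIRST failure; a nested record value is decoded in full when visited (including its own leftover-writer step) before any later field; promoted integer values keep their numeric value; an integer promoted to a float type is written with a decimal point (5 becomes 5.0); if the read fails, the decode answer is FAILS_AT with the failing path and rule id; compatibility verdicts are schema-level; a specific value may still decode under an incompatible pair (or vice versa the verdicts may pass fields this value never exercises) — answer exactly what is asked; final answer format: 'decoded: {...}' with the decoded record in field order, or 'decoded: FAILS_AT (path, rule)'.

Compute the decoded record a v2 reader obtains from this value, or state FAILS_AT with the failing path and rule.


decoded: FAILS_AT (severity, R5)

the writer's type comes first in each Invoice pair
decoding the Invoice value with the v2 reader:
  read fails at severity under R5
  => FAILS_AT (severity, R5)
the rest of the Invoice diff is inert for this question:
  removed field scores from record Invoice -> no rule fires on it and the decoded Invoice view is identical with or without it
  removed field retries from record Invoice -> no rule fires on it and the decoded Invoice view is identical with or without it
  field active in record Invoice: required changed to optional -> schema-level compatibility only; this Invoice value's decode is unchanged
  added field seq to record Invoice: required int32, tag 14, default 0 (in v2 it sits immediately before zip) -> no rule fires on it and the decoded Invoice view is identical with or without it


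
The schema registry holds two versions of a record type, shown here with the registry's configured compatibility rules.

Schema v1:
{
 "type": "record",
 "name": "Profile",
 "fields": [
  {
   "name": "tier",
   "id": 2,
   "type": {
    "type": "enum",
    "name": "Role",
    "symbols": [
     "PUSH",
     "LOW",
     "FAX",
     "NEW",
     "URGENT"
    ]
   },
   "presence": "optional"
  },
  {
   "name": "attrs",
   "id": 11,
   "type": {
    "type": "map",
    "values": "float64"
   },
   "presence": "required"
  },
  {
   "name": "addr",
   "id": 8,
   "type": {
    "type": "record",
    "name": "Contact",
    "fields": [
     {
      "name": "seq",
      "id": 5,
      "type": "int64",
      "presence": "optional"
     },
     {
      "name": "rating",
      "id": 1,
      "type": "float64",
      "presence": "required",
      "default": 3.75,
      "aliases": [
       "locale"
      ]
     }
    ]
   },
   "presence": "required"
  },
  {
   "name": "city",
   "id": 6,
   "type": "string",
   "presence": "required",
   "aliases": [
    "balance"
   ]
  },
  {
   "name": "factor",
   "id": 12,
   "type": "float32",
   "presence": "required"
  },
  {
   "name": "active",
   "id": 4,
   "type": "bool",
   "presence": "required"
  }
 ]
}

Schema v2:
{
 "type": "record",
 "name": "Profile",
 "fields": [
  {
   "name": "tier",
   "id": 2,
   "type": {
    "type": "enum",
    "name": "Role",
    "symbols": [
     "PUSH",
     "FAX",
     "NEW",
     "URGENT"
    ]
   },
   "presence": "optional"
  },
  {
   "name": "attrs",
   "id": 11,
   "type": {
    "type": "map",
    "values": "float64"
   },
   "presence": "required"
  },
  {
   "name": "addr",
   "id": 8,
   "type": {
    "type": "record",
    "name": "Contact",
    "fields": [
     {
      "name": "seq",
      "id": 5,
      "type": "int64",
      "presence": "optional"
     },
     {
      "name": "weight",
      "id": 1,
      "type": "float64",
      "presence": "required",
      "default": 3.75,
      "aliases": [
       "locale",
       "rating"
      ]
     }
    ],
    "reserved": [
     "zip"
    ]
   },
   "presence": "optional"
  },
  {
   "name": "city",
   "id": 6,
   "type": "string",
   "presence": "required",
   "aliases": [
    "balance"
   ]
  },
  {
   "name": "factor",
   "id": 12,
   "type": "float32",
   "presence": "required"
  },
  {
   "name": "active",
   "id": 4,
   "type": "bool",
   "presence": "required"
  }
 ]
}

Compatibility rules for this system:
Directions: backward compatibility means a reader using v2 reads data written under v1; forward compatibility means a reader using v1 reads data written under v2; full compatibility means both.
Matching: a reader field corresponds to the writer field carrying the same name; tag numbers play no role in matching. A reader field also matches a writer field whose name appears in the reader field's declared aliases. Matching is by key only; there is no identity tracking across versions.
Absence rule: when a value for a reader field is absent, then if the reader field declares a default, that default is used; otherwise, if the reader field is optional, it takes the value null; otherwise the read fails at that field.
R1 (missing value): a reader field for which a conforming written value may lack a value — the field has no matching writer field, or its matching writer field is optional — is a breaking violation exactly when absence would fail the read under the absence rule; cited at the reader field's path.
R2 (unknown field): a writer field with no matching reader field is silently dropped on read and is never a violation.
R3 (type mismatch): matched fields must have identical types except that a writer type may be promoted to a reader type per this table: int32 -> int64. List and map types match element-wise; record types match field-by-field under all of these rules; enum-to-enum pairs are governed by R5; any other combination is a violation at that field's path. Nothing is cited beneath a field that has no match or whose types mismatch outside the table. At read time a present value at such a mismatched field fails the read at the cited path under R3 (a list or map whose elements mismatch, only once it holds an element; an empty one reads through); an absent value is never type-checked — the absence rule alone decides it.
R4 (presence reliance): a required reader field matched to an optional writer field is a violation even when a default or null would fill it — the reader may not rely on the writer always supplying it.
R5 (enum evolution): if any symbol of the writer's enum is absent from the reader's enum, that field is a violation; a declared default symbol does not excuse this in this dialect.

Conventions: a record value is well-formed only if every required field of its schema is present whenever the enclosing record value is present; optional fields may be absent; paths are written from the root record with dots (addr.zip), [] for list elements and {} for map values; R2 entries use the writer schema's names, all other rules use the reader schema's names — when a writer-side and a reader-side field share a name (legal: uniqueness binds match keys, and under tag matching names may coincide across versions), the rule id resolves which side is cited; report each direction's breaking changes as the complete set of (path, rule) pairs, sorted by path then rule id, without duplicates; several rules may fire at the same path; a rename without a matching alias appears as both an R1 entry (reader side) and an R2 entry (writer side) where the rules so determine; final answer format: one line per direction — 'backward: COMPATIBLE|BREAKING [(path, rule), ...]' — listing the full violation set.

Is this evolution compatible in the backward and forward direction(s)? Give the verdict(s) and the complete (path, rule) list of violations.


in Profile below, arrows point writer -> reader
checking backward for Profile: reader v2 against writer v1:
  Role -> Role, writer optional: tier aligns to tier
  map<string, float64> -> map<string, float64>, writer required: attrs aligns to attrs
  Contact -> Contact, writer required: addr aligns to addr
  string -> string, writer required: city aligns to city
  float32 -> float32, writer required: factor aligns to factor
  bool -> bool, writer required: active aligns to active
  int64 -> int64, writer optional: addr.seq aligns to addr.seq
  float64 -> float64, writer required: addr.weight aligns to addr.rating
  R5 fires at tier
  => backward verdict for Profile: BREAKING, 1 violation(s)
checking forward for Profile: reader v1 against writer v2:
  Role -> Role, writer optional: tier aligns to tier
  map<string, float64> -> map<string, float64>, writer required: attrs aligns to attrs
  Contact -> Contact, writer optional: addr aligns to addr
  string -> string, writer required: city aligns to city
  float32 -> float32, writer required: factor aligns to factor
  bool -> bool, writer required: active aligns to active
  int64 -> int64, writer optional: addr.seq aligns to addr.seq
  addr.rating has no writer counterpart
  leftover writer field: addr.weight
  R1 fires at addr
  R4 fires at addr
  => forward verdict for Profile: BREAKING, 2 violation(s)

backward: BREAKING [(tier, R5)]; forward: BREAKING [(addr, R1), (addr, R4)]


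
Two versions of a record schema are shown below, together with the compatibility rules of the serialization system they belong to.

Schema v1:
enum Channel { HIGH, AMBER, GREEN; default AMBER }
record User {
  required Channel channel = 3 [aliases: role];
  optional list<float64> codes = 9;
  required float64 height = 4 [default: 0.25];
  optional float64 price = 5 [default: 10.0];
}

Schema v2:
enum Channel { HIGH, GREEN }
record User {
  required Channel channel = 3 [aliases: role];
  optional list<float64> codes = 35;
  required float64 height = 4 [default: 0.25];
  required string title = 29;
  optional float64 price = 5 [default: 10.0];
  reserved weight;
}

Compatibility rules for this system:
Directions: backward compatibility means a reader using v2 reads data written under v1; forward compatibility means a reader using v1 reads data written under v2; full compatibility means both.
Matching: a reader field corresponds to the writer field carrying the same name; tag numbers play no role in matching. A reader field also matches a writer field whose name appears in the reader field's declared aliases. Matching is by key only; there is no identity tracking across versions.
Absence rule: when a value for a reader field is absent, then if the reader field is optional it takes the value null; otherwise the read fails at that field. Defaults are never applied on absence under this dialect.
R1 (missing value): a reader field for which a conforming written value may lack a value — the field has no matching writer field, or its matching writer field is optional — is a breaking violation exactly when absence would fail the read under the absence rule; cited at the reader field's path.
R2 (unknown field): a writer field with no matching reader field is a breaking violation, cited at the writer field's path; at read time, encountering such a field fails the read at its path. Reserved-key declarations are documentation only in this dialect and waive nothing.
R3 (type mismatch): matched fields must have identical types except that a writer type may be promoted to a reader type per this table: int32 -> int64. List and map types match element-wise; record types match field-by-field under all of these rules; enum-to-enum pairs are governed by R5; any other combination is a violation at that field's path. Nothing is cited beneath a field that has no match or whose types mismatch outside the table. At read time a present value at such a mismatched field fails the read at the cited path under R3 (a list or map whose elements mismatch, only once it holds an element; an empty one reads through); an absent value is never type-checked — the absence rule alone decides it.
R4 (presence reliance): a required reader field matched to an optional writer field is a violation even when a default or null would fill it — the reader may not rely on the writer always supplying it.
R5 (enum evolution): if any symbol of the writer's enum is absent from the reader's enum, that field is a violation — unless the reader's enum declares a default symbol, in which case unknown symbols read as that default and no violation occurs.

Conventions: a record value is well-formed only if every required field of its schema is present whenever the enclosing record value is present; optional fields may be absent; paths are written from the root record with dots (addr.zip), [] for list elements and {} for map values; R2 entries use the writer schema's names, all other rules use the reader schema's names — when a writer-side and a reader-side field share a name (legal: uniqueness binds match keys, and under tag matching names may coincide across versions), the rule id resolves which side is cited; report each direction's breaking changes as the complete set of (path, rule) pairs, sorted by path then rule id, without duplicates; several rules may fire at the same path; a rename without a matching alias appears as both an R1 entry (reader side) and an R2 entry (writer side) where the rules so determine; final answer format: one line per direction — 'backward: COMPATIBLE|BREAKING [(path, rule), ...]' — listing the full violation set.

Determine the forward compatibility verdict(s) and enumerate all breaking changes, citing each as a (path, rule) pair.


forward: BREAKING [(title, R2)]

in User below, arrows point writer -> reader
forward pass over User, reader schema v1, writer schema v2:
  channel: paired with writer channel (Channel -> Channel; writer required)
  codes: paired with writer codes (list<float64> -> list<float64>; writer optional)
  height: paired with writer height (float64 -> float64; writer required)
  price: paired with writer price (float64 -> float64; writer optional)
  writer title: unknown to reader
  breaking: (title, R2)
  forward on User therefore BREAKING (1)
checking off the User differences that do not matter here:
  field codes in record User: tag 9 changed to 35 -> triggers nothing under User's printed rules — same verdict
  enum Channel (field channel in record User): symbol AMBER removed (it was the default; the default is cleared) -> affects backward compatibility only, which is not asked


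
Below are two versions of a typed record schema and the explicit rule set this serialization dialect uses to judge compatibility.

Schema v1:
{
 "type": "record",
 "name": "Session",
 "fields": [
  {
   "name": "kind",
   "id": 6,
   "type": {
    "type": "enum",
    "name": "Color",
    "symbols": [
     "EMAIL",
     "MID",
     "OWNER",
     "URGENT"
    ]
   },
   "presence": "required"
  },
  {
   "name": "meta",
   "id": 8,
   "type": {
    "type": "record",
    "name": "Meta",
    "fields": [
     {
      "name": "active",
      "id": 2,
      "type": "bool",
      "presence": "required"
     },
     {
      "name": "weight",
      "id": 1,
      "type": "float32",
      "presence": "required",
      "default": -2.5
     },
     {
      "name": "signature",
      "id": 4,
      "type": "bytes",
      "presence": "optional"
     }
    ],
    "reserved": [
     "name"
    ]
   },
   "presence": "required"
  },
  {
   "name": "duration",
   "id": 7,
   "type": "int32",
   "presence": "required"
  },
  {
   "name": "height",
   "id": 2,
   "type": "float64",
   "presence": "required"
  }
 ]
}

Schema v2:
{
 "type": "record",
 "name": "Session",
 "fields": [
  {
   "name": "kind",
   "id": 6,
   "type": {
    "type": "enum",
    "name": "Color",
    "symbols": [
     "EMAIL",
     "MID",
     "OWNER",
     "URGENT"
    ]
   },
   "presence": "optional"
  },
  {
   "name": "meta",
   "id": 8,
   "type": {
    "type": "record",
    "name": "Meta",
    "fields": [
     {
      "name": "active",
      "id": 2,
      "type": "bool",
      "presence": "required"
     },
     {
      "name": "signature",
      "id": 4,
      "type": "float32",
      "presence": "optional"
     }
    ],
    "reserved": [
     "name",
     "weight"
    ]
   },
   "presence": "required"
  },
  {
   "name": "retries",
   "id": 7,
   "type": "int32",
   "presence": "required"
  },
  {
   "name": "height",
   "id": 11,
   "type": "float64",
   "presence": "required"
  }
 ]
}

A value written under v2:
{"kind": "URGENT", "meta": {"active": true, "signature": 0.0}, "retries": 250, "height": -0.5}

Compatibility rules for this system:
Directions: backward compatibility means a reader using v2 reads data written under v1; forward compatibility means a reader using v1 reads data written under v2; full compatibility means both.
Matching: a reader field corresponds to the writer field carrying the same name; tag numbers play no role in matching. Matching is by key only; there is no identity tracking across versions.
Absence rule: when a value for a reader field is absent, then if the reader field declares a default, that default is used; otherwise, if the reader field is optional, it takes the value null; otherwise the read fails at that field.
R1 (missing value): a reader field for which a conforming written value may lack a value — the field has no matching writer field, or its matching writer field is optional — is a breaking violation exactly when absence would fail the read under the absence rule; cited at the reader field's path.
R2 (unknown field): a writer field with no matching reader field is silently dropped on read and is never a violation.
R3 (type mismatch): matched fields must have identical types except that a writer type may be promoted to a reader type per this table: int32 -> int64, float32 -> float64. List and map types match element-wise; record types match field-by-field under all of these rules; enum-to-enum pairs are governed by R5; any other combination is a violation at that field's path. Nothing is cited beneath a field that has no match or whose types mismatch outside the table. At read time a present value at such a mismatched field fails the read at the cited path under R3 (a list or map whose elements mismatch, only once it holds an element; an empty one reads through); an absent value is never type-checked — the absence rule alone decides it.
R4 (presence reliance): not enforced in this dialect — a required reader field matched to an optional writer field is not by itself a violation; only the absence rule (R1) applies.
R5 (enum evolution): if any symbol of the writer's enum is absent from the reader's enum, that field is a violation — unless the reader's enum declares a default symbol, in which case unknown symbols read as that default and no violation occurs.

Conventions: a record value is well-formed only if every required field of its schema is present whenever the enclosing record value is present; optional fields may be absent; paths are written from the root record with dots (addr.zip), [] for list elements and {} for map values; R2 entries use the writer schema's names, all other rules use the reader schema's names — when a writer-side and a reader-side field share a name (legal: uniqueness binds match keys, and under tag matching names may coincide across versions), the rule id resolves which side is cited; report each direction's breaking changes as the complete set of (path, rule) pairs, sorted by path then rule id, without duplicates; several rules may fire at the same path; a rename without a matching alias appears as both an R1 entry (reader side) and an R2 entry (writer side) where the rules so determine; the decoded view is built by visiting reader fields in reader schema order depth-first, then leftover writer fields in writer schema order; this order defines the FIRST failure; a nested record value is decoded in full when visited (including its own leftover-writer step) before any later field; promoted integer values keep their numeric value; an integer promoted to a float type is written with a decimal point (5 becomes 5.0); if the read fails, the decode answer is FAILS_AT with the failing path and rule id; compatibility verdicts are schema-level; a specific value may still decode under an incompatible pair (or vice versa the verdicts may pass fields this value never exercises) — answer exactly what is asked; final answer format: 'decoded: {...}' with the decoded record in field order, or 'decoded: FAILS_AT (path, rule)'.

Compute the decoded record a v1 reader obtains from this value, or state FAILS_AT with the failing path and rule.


in Session below, arrows point writer -> reader
migrating the Session value to v1:
  kind := "URGENT"
  meta.active := true
  meta.weight := -2.5 (missing; default applied)
  read fails at meta.signature under R3
  => FAILS_AT (meta.signature, R3)
the rest of the Session diff is inert for this question:
  field height in record Session: tag 2 changed to 11 -> fires no rule on Session under this dialect and leaves the result unchanged
  field kind in record Session: required changed to optional -> shifts the Session verdicts, not this decode
  renamed field duration to retries in record Session -> shifts the Session verdicts, not this decode
  removed field weight from record Meta (its key "weight" joins the reserved list) -> fires no rule on Session under this dialect and leaves the result unchanged

decoded: FAILS_AT (meta.signature, R3)


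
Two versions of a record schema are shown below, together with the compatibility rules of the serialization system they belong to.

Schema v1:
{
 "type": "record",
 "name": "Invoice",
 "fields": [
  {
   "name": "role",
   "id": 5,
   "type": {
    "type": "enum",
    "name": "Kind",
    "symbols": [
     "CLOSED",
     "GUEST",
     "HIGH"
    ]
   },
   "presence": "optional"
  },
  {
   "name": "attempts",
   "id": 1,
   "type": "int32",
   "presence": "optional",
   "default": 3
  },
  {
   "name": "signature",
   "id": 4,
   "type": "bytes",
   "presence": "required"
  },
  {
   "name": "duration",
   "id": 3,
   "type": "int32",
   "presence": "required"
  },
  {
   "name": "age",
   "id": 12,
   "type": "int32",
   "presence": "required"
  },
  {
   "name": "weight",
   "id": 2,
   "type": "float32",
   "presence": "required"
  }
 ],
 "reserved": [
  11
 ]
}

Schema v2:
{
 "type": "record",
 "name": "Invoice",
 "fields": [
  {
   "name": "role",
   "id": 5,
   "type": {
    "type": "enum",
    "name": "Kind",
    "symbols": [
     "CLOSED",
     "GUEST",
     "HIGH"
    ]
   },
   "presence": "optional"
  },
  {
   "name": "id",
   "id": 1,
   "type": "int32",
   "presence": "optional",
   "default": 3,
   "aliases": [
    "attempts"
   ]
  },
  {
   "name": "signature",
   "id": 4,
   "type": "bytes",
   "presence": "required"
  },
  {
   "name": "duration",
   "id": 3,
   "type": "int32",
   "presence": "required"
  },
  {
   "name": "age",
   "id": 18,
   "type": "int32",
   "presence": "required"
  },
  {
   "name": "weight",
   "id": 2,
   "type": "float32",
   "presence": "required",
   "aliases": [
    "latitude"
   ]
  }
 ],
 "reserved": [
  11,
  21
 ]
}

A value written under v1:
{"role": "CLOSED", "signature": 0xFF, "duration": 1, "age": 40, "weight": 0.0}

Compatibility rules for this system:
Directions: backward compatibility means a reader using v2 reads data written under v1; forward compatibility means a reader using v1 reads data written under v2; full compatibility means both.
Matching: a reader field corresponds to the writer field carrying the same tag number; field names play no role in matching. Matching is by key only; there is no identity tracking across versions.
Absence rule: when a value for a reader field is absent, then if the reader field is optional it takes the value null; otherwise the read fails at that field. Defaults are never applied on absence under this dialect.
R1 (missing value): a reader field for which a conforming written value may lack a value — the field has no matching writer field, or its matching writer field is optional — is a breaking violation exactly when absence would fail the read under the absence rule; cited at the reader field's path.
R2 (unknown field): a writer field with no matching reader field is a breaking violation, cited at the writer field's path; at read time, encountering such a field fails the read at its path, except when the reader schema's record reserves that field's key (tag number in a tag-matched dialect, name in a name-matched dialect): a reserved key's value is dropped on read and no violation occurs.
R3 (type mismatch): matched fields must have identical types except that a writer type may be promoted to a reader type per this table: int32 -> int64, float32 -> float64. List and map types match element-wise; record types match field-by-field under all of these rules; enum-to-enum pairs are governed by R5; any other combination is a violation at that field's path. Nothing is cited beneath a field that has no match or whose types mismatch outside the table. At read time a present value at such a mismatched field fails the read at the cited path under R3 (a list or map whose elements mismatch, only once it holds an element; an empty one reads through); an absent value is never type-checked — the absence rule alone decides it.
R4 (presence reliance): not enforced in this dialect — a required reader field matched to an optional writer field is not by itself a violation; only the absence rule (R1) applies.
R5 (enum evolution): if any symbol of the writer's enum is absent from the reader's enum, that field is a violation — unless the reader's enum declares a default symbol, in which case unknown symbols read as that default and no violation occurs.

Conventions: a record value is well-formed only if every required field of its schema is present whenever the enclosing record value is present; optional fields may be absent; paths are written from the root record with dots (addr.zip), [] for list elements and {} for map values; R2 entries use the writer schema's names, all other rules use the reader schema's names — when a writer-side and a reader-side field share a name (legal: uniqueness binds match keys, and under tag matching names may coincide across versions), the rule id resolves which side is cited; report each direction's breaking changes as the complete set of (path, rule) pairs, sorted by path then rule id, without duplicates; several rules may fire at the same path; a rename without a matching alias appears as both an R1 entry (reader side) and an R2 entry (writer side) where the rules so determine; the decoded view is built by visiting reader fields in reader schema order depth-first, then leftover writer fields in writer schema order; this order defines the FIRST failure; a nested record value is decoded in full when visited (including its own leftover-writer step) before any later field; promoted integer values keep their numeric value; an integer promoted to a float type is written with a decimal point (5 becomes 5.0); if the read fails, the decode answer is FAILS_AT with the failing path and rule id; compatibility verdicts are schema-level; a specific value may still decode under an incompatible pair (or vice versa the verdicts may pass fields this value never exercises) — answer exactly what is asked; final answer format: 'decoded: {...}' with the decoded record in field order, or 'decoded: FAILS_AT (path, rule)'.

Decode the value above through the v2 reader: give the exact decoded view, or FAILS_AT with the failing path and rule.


decoded: FAILS_AT (age, R1)

in Invoice below, arrows point writer -> reader
migrating the Invoice value to v2:
  role := "CLOSED"
  id := null (missing; optional => null)
  signature := 0xFF
  duration := 1
  read fails at age under R1 (no fill)
  => FAILS_AT (age, R1)
remaining Invoice differences; none change what is asked:
  renamed field attempts to id in record Invoice (alias attempts declared on the renamed field) -> no rule fires on it and the decoded Invoice view is identical with or without it


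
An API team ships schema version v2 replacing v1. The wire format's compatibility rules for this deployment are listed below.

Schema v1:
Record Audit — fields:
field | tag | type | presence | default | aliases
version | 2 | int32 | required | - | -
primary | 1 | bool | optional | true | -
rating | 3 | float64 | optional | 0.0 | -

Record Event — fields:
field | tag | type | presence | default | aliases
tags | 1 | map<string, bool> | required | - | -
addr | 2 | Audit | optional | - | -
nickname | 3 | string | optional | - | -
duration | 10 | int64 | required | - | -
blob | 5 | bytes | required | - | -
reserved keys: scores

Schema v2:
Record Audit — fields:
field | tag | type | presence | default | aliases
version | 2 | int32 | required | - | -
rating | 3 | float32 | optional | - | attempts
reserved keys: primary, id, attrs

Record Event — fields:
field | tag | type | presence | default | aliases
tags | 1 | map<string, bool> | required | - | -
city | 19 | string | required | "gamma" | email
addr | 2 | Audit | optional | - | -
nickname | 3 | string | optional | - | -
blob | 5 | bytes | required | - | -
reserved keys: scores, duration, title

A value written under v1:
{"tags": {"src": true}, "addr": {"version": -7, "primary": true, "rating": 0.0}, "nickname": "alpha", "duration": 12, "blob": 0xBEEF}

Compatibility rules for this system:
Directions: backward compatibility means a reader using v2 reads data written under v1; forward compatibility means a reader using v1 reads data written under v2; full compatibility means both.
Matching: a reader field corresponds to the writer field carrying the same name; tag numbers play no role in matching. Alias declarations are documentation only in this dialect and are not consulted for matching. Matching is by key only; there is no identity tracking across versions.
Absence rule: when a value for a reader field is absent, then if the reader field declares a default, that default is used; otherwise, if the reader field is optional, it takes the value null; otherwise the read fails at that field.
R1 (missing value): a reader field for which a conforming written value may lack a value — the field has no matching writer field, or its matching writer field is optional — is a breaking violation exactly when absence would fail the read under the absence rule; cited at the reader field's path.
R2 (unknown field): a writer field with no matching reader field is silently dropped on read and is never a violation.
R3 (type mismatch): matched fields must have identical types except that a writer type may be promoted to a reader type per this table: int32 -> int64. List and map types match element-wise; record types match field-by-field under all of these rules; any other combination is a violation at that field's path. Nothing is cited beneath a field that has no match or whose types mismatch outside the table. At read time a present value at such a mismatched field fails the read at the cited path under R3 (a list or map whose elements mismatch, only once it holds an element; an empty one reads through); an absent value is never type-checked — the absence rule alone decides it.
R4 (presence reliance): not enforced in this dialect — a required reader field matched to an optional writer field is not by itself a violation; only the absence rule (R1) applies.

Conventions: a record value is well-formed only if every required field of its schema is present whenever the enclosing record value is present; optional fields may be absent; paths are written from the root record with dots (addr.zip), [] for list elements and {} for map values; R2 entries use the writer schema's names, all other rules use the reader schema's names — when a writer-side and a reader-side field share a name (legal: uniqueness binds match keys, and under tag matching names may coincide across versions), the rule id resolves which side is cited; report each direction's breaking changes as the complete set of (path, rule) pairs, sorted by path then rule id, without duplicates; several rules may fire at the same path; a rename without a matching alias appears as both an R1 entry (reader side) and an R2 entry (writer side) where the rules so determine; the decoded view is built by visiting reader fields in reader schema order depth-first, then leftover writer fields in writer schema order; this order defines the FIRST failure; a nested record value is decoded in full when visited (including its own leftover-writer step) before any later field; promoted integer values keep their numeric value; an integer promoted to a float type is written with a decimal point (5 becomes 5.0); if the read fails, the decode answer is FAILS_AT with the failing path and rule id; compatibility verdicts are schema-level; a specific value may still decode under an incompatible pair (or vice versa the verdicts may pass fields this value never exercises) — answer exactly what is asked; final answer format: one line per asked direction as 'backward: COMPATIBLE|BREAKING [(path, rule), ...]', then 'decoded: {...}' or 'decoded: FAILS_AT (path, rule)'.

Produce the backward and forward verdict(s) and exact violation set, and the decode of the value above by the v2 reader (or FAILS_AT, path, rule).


in Event below, arrows point writer -> reader
backward analysis of Event with v2 as reader and v1 as writer:
  tags <- tags (map<string, bool> -> map<string, bool>, writer required)
  city: no writer match
  addr <- addr (Audit -> Audit, writer optional)
  nickname <- nickname (string -> string, writer optional)
  blob <- blob (bytes -> bytes, writer required)
  duration (writer side), unknown to reader
  addr.version <- addr.version (int32 -> int32, writer required)
  addr.rating <- addr.rating (float64 -> float32, writer optional)
  addr.primary (writer side), unknown to reader
  R3 fires at addr.rating
  backward on Event therefore BREAKING (1)
forward analysis of Event with v1 as reader and v2 as writer:
  tags <- tags (map<string, bool> -> map<string, bool>, writer required)
  addr <- addr (Audit -> Audit, writer optional)
  nickname <- nickname (string -> string, writer optional)
  duration: no writer match
  blob <- blob (bytes -> bytes, writer required)
  city (writer side), unknown to reader
  addr.version <- addr.version (int32 -> int32, writer required)
  addr.primary: no writer match
  addr.rating <- addr.rating (float32 -> float64, writer optional)
  R3 fires at addr.rating
  R1 fires at duration
  forward on Event therefore BREAKING (2)
decoding the Event value with the v2 reader:
  tags := {"src": true}
  city := "gamma" (absent -> default)
  addr.version := -7
  read fails at addr.rating under R3
  => FAILS_AT (addr.rating, R3)

backward: BREAKING [(addr.rating, R3)]; forward: BREAKING [(addr.rating, R3), (duration, R1)]; decoded: FAILS_AT (addr.rating, R3)


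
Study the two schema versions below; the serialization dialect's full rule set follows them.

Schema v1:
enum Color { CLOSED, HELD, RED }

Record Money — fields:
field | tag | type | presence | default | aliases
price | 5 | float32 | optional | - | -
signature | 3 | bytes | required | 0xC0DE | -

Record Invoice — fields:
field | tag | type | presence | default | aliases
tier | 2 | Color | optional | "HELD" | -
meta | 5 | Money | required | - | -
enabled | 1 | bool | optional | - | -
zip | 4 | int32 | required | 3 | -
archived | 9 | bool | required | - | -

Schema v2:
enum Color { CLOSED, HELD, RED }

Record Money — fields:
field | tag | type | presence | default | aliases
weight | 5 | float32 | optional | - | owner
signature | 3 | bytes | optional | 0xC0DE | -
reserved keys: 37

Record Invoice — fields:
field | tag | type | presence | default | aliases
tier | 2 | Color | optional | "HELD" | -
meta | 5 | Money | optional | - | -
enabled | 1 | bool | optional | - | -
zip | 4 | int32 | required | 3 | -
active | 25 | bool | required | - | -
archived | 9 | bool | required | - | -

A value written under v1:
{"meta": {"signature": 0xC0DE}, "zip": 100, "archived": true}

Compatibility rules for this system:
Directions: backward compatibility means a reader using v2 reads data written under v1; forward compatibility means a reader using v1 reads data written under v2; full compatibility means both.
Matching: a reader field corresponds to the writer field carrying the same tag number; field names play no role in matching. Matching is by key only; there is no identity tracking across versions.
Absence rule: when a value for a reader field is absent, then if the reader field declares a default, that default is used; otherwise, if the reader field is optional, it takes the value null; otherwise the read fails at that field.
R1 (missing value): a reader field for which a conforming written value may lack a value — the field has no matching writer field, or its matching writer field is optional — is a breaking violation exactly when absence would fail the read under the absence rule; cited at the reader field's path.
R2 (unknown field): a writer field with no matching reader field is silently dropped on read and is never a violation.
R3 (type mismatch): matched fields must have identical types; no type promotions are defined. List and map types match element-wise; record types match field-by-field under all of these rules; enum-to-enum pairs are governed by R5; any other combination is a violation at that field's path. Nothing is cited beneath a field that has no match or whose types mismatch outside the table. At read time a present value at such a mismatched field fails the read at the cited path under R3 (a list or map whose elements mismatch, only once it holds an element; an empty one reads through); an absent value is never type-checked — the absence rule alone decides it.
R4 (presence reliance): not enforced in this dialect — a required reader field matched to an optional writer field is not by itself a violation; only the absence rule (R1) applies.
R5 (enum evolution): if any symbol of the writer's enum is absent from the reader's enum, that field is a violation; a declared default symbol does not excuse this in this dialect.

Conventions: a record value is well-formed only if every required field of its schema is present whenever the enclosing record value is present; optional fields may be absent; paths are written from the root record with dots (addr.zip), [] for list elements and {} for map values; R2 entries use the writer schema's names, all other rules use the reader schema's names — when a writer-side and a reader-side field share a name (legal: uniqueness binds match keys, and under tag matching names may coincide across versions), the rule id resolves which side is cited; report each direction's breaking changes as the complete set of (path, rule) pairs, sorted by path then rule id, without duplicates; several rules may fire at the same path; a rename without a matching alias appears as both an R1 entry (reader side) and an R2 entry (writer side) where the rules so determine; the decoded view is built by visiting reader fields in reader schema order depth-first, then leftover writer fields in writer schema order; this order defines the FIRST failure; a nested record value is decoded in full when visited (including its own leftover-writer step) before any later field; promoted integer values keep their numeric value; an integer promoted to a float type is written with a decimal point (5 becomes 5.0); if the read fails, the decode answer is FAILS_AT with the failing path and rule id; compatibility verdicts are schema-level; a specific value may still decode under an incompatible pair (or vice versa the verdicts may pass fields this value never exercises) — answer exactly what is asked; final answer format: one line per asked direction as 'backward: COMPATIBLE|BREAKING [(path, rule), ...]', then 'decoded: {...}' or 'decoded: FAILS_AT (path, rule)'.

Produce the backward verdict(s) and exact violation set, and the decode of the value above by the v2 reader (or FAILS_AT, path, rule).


backward: BREAKING [(active, R1)]; decoded: FAILS_AT (active, R1)

in Invoice below, arrows point writer -> reader
backward for Invoice (reader v2, writer v1):
  Color -> Color, writer optional: tier aligns to tier
  Money -> Money, writer required: meta aligns to meta
  bool -> bool, writer optional: enabled aligns to enabled
  int32 -> int32, writer required: zip aligns to zip
  active has no writer counterpart
  bool -> bool, writer required: archived aligns to archived
  float32 -> float32, writer optional: meta.weight aligns to meta.price
  bytes -> bytes, writer required: meta.signature aligns to meta.signature
  rule R1 violated at active
  backward on Invoice therefore BREAKING (1)
decoding the Invoice value with the v2 reader:
  tier := "HELD" (missing; default applied)
  meta.weight := null (missing; optional => null)
  meta.signature := 0xC0DE
  enabled := null (missing; optional => null)
  zip := 100
  read fails at active under R1 (no fill)
  => FAILS_AT (active, R1)
ruling out the remaining Invoice differences:
  renamed field price to weight in record Money -> inert for the asked Invoice verdict: nothing fires
  field signature in record Money: required changed to optional -> inert for the asked Invoice verdict: nothing fires
  field meta in record Invoice: required changed to optional -> matters only for Invoice's forward compatibility — outside the asked direction
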